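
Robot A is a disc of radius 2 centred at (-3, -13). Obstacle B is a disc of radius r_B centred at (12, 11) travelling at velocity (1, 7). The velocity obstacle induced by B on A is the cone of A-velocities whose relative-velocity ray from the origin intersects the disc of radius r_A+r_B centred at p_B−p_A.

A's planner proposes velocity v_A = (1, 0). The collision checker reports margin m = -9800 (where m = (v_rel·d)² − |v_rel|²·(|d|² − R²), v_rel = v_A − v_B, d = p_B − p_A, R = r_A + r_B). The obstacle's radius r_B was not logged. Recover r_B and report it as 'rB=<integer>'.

m = -9800
d = (15, 24);  v_rel = (0, -7),  |v_rel|² = 49
v_rel×d = (0)·(24) − (-7)·(15) = 105
since m = R²·49 − 105²:  R² = (11025 + -9800) / 49 = 25
R = √25 = 5  ⇒  r_B = 5 − 2 = 3

rB=3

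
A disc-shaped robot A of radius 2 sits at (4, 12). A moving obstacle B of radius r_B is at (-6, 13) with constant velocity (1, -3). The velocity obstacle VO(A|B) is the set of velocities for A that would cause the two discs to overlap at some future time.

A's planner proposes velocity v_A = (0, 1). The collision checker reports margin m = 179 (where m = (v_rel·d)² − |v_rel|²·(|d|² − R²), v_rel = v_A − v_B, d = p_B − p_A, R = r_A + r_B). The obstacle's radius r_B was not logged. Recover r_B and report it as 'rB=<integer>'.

m = 179
d = (-10, 1);  v_rel = (-1, 4),  |v_rel|² = 17
v_rel×d = (-1)·(1) − (4)·(-10) = 39
since m = R²·17 − 39²:  R² = (1521 + 179) / 17 = 100
R = √100 = 10  ⇒  r_B = 10 − 2 = 8

rB=8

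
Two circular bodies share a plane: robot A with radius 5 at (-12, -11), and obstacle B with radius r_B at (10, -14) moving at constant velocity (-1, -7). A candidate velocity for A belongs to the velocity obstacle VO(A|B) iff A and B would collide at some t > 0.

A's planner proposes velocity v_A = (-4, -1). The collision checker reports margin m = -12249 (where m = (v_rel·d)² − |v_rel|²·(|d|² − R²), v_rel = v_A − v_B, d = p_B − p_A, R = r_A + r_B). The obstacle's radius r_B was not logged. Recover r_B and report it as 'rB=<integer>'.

m = -12249
d = (22, -3);  v_rel = (-3, 6),  |v_rel|² = 45
v_rel×d = (-3)·(-3) − (6)·(22) = -123
since m = R²·45 − (-123)²:  R² = (15129 + -12249) / 45 = 64
R = √64 = 8  ⇒  r_B = 8 − 5 = 3

rB=3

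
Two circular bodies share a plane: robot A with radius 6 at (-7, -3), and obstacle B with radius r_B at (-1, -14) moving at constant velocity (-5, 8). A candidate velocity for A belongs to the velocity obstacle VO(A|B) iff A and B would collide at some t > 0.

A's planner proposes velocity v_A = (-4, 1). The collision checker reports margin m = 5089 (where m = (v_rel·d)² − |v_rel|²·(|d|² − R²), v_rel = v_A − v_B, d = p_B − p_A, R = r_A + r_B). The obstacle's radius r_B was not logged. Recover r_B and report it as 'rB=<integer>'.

m = 5089
d = (6, -11);  v_rel = (1, -7),  |v_rel|² = 50
v_rel×d = (1)·(-11) − (-7)·(6) = 31
since m = R²·50 − 31²:  R² = (961 + 5089) / 50 = 121
R = √121 = 11  ⇒  r_B = 11 − 6 = 5

rB=5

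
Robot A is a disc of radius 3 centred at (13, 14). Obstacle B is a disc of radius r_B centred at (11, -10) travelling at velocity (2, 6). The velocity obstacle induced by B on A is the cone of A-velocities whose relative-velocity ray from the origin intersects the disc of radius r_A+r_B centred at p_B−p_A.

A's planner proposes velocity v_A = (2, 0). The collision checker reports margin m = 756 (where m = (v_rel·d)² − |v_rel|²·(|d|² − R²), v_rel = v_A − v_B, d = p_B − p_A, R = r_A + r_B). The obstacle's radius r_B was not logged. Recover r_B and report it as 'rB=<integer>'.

m = 756
d = (-2, -24);  v_rel = (0, -6),  |v_rel|² = 36
v_rel×d = (0)·(-24) − (-6)·(-2) = -12
since m = R²·36 − (-12)²:  R² = (144 + 756) / 36 = 25
R = √25 = 5  ⇒  r_B = 5 − 3 = 2

rB=2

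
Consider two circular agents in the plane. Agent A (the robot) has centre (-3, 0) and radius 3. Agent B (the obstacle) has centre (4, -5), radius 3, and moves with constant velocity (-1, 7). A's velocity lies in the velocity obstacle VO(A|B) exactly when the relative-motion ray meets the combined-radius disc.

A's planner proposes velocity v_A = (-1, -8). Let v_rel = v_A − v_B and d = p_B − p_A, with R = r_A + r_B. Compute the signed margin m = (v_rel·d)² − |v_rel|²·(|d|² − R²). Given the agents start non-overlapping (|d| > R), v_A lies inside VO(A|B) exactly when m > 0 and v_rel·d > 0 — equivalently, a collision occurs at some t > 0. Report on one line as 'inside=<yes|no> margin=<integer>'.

d = (7, -5),  |d|² = 74;  R = 3+3 = 6,  c = 74−6² = 38
v_rel = (0, -15),  |v_rel|² = 225;  v_rel·d = (0)·(7) + (-15)·(-5) = 75
225·t² − 150·t + 38 = 0  ⇒  m = 75² − 225·38 = -2925
m = -2925 < 0,  v_rel·d = 75 > 0  ⇒  outside

inside=no margin=-2925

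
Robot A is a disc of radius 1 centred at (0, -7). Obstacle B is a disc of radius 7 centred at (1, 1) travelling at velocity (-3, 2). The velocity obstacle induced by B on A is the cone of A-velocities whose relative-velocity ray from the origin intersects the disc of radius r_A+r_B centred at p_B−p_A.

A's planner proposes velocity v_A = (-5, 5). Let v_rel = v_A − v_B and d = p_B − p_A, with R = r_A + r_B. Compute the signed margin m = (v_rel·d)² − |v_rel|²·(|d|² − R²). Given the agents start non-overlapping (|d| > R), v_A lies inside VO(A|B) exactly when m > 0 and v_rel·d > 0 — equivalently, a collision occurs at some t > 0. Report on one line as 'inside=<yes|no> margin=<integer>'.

d = (1, 8),  |d|² = 65;  R = 1+7 = 8,  c = 65−8² = 1
v_rel = (-2, 3),  |v_rel|² = 13;  v_rel·d = (-2)·(1) + (3)·(8) = 22
13·t² − 44·t + 1 = 0  ⇒  m = 22² − 13·1 = 471
m = 471 > 0,  v_rel·d = 22 > 0  ⇒  inside

inside=yes margin=471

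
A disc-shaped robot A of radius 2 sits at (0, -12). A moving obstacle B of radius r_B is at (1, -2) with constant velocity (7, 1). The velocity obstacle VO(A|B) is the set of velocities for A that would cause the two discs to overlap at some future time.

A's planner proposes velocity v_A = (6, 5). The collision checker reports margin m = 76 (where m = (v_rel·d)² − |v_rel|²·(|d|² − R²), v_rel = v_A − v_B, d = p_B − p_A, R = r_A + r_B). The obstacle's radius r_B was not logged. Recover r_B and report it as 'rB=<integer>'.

m = 76
d = (1, 10);  v_rel = (-1, 4),  |v_rel|² = 17
v_rel×d = (-1)·(10) − (4)·(1) = -14
since m = R²·17 − (-14)²:  R² = (196 + 76) / 17 = 16
R = √16 = 4  ⇒  r_B = 4 − 2 = 2

rB=2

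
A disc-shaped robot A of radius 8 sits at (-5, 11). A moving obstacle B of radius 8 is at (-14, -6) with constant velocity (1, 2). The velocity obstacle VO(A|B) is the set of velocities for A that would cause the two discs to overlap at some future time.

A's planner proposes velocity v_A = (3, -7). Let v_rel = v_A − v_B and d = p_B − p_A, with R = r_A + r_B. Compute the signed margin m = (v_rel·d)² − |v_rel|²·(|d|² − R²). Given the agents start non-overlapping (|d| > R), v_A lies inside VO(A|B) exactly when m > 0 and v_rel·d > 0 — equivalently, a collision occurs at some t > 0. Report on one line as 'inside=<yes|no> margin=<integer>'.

d = (-9, -17),  |d|² = 370;  R = 8+8 = 16,  c = 370−16² = 114
v_rel = (2, -9),  |v_rel|² = 85;  v_rel·d = (2)·(-9) + (-9)·(-17) = 135
85·t² − 270·t + 114 = 0  ⇒  m = 135² − 85·114 = 8535
m = 8535 > 0,  v_rel·d = 135 > 0  ⇒  inside

inside=yes margin=8535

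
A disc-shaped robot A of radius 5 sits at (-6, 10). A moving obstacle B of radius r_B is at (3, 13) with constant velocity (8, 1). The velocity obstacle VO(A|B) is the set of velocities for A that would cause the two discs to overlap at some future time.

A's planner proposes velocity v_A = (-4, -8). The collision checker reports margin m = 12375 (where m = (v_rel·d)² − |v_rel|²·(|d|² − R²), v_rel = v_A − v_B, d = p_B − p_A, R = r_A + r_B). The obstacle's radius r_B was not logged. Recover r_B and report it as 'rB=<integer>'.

m = 12375
d = (9, 3);  v_rel = (-12, -9),  |v_rel|² = 225
v_rel×d = (-12)·(3) − (-9)·(9) = 45
since m = R²·225 − 45²:  R² = (2025 + 12375) / 225 = 64
R = √64 = 8  ⇒  r_B = 8 − 5 = 3

rB=3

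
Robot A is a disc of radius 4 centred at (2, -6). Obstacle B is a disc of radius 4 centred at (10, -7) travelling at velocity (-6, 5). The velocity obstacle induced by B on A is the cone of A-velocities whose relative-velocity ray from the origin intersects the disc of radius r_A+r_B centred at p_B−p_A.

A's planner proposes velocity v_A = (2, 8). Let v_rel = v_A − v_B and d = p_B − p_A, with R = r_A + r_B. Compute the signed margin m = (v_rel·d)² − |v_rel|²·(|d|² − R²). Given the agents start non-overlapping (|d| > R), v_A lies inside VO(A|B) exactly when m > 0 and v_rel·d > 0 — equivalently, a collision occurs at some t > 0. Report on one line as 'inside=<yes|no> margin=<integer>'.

d = (8, -1),  |d|² = 65;  R = 4+4 = 8,  c = 65−8² = 1
v_rel = (8, 3),  |v_rel|² = 73;  v_rel·d = (8)·(8) + (3)·(-1) = 61
73·t² − 122·t + 1 = 0  ⇒  m = 61² − 73·1 = 3648
m = 3648 > 0,  v_rel·d = 61 > 0  ⇒  inside

inside=yes margin=3648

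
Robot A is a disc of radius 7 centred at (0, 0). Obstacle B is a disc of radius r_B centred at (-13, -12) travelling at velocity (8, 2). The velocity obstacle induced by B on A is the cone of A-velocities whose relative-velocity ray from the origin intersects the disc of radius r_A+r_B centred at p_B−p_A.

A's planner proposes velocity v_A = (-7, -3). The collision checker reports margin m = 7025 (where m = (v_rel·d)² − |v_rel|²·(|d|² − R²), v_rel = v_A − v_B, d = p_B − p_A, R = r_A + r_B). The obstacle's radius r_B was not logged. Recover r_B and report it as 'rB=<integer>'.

m = 7025
d = (-13, -12);  v_rel = (-15, -5),  |v_rel|² = 250
v_rel×d = (-15)·(-12) − (-5)·(-13) = 115
since m = R²·250 − 115²:  R² = (13225 + 7025) / 250 = 81
R = √81 = 9  ⇒  r_B = 9 − 7 = 2

rB=2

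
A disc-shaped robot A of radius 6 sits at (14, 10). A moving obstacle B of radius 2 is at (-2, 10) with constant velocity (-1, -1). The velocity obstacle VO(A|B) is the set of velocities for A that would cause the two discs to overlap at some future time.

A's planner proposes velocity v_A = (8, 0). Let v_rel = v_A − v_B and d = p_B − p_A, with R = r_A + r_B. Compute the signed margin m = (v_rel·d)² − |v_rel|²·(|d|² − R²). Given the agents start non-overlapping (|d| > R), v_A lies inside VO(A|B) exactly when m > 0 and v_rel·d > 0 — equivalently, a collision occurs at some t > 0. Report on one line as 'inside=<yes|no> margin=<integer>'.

d = (-16, 0),  |d|² = 256;  R = 6+2 = 8,  c = 256−8² = 192
v_rel = (9, 1),  |v_rel|² = 82;  v_rel·d = (9)·(-16) + (1)·(0) = -144
82·t² + 288·t + 192 = 0  ⇒  m = (-144)² − 82·192 = 4992
m = 4992 > 0,  v_rel·d = -144 < 0  ⇒  outside

inside=no margin=4992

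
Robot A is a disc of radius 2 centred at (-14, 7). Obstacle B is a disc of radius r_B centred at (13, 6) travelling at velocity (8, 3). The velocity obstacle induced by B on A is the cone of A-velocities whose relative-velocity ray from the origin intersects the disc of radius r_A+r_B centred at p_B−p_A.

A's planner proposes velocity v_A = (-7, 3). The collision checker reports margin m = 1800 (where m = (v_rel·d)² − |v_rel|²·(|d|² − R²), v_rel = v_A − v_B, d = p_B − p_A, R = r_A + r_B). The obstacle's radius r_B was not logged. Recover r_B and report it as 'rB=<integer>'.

m = 1800
d = (27, -1);  v_rel = (-15, 0),  |v_rel|² = 225
v_rel×d = (-15)·(-1) − (0)·(27) = 15
since m = R²·225 − 15²:  R² = (225 + 1800) / 225 = 9
R = √9 = 3  ⇒  r_B = 3 − 2 = 1

rB=1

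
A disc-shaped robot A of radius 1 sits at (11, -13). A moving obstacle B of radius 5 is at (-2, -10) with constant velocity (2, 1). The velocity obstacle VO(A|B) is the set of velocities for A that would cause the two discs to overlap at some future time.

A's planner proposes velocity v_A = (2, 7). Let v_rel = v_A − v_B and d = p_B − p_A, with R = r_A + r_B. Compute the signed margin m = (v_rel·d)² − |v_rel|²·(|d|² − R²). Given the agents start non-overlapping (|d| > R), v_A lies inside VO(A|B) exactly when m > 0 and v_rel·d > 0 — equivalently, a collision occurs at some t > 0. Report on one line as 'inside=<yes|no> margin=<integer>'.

d = (-13, 3),  |d|² = 178;  R = 1+5 = 6,  c = 178−6² = 142
v_rel = (0, 6),  |v_rel|² = 36;  v_rel·d = (0)·(-13) + (6)·(3) = 18
36·t² − 36·t + 142 = 0  ⇒  m = 18² − 36·142 = -4788
m = -4788 < 0,  v_rel·d = 18 > 0  ⇒  outside

inside=no margin=-4788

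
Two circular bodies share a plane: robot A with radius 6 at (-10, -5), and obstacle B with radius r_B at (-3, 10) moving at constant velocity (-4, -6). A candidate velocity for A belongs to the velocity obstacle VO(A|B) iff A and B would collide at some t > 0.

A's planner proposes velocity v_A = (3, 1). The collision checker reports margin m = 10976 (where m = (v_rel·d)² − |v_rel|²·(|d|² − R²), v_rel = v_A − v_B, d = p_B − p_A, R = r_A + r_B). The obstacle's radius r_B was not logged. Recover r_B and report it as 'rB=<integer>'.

m = 10976
d = (7, 15);  v_rel = (7, 7),  |v_rel|² = 98
v_rel×d = (7)·(15) − (7)·(7) = 56
since m = R²·98 − 56²:  R² = (3136 + 10976) / 98 = 144
R = √144 = 12  ⇒  r_B = 12 − 6 = 6

rB=6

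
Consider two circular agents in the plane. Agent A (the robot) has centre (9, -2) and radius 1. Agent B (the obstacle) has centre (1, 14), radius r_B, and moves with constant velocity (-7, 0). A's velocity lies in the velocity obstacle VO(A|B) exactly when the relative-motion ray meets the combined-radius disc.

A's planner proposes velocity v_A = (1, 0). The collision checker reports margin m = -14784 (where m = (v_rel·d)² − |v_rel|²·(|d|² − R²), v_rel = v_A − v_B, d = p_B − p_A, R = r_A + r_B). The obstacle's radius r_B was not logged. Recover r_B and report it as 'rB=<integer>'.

m = -14784
d = (-8, 16);  v_rel = (8, 0),  |v_rel|² = 64
v_rel×d = (8)·(16) − (0)·(-8) = 128
since m = R²·64 − 128²:  R² = (16384 + -14784) / 64 = 25
R = √25 = 5  ⇒  r_B = 5 − 1 = 4

rB=4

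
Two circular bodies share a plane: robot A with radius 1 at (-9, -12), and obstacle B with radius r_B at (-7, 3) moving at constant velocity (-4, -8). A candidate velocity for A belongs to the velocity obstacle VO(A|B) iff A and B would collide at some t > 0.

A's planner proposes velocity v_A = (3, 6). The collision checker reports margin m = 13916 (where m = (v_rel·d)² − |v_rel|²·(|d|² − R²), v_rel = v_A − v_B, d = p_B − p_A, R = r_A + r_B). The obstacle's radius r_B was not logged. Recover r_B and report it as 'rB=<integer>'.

m = 13916
d = (2, 15);  v_rel = (7, 14),  |v_rel|² = 245
v_rel×d = (7)·(15) − (14)·(2) = 77
since m = R²·245 − 77²:  R² = (5929 + 13916) / 245 = 81
R = √81 = 9  ⇒  r_B = 9 − 1 = 8

rB=8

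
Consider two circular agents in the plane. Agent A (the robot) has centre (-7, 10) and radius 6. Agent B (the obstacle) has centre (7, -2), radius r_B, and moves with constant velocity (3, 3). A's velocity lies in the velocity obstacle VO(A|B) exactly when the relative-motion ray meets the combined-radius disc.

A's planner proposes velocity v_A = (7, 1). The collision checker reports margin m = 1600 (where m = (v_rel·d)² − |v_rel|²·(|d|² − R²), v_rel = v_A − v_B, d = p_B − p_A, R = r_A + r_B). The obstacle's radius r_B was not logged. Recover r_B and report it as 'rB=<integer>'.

m = 1600
d = (14, -12);  v_rel = (4, -2),  |v_rel|² = 20
v_rel×d = (4)·(-12) − (-2)·(14) = -20
since m = R²·20 − (-20)²:  R² = (400 + 1600) / 20 = 100
R = √100 = 10  ⇒  r_B = 10 − 6 = 4

rB=4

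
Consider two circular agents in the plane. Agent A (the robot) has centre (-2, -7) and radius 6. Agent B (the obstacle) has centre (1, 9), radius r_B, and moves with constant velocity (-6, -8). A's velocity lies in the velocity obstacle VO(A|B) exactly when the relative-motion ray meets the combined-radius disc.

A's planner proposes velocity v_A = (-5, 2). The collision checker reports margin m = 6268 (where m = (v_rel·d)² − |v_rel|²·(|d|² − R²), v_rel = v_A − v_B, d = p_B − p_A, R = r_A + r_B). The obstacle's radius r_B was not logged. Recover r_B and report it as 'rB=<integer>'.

m = 6268
d = (3, 16);  v_rel = (1, 10),  |v_rel|² = 101
v_rel×d = (1)·(16) − (10)·(3) = -14
since m = R²·101 − (-14)²:  R² = (196 + 6268) / 101 = 64
R = √64 = 8  ⇒  r_B = 8 − 6 = 2

rB=2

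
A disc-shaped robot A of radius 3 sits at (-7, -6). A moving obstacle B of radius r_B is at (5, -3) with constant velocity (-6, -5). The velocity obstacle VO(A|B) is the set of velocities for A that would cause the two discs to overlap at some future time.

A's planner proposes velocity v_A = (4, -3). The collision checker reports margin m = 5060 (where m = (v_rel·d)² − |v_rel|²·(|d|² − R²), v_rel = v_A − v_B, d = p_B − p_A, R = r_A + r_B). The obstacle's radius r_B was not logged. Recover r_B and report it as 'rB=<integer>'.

m = 5060
d = (12, 3);  v_rel = (10, 2),  |v_rel|² = 104
v_rel×d = (10)·(3) − (2)·(12) = 6
since m = R²·104 − 6²:  R² = (36 + 5060) / 104 = 49
R = √49 = 7  ⇒  r_B = 7 − 3 = 4

rB=4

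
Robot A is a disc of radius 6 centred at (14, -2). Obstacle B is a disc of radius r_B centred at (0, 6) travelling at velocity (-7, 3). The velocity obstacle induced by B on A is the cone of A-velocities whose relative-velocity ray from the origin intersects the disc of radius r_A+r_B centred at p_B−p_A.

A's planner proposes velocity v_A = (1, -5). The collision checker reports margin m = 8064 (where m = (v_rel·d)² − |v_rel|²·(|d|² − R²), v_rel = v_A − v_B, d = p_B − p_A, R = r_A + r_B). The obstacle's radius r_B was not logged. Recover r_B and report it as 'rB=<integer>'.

m = 8064
d = (-14, 8);  v_rel = (8, -8),  |v_rel|² = 128
v_rel×d = (8)·(8) − (-8)·(-14) = -48
since m = R²·128 − (-48)²:  R² = (2304 + 8064) / 128 = 81
R = √81 = 9  ⇒  r_B = 9 − 6 = 3

rB=3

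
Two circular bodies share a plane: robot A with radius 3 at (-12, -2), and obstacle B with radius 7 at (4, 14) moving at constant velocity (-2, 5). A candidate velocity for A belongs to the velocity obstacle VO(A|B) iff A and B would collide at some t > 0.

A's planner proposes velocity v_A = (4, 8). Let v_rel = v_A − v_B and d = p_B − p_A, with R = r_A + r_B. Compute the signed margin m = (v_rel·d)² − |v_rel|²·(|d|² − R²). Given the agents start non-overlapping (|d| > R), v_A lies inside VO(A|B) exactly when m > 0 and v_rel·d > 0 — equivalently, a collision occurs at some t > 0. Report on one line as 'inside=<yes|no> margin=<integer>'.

d = (16, 16),  |d|² = 512;  R = 3+7 = 10,  c = 512−10² = 412
v_rel = (6, 3),  |v_rel|² = 45;  v_rel·d = (6)·(16) + (3)·(16) = 144
45·t² − 288·t + 412 = 0  ⇒  m = 144² − 45·412 = 2196
m = 2196 > 0,  v_rel·d = 144 > 0  ⇒  inside

inside=yes margin=2196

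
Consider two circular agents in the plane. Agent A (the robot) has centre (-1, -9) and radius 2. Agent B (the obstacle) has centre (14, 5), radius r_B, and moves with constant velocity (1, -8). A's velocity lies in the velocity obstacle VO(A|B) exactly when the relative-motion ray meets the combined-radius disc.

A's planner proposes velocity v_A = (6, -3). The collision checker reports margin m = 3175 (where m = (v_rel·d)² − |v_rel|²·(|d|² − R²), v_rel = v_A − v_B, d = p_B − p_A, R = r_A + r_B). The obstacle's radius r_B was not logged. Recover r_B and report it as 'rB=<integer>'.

m = 3175
d = (15, 14);  v_rel = (5, 5),  |v_rel|² = 50
v_rel×d = (5)·(14) − (5)·(15) = -5
since m = R²·50 − (-5)²:  R² = (25 + 3175) / 50 = 64
R = √64 = 8  ⇒  r_B = 8 − 2 = 6

rB=6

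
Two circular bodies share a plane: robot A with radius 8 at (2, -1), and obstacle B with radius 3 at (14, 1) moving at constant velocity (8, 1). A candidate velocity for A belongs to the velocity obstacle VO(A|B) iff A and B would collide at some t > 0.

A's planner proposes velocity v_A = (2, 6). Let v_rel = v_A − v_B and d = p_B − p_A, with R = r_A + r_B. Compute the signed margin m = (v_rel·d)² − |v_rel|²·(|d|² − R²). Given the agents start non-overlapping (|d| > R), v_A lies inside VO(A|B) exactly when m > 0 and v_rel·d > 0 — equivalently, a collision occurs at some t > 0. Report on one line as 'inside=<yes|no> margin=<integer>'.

d = (12, 2),  |d|² = 148;  R = 8+3 = 11,  c = 148−11² = 27
v_rel = (-6, 5),  |v_rel|² = 61;  v_rel·d = (-6)·(12) + (5)·(2) = -62
61·t² + 124·t + 27 = 0  ⇒  m = (-62)² − 61·27 = 2197
m = 2197 > 0,  v_rel·d = -62 < 0  ⇒  outside

inside=no margin=2197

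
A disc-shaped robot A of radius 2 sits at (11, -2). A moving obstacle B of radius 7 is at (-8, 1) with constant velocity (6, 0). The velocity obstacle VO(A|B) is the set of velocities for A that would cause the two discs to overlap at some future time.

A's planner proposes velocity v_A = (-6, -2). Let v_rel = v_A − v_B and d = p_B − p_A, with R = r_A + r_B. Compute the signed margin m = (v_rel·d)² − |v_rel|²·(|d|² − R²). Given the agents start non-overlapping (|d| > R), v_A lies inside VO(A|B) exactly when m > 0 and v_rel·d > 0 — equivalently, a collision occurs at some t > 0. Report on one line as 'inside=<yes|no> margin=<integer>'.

d = (-19, 3),  |d|² = 370;  R = 2+7 = 9,  c = 370−9² = 289
v_rel = (-12, -2),  |v_rel|² = 148;  v_rel·d = (-12)·(-19) + (-2)·(3) = 222
148·t² − 444·t + 289 = 0  ⇒  m = 222² − 148·289 = 6512
m = 6512 > 0,  v_rel·d = 222 > 0  ⇒  inside

inside=yes margin=6512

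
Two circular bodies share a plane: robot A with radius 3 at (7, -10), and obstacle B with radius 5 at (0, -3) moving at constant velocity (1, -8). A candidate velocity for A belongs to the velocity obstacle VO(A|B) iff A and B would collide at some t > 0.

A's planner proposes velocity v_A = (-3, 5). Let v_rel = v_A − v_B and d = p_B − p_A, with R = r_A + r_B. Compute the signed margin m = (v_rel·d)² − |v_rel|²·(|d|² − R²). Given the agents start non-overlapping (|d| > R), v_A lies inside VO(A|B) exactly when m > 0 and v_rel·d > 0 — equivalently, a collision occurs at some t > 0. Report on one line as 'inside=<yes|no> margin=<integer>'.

d = (-7, 7),  |d|² = 98;  R = 3+5 = 8,  c = 98−8² = 34
v_rel = (-4, 13),  |v_rel|² = 185;  v_rel·d = (-4)·(-7) + (13)·(7) = 119
185·t² − 238·t + 34 = 0  ⇒  m = 119² − 185·34 = 7871
m = 7871 > 0,  v_rel·d = 119 > 0  ⇒  inside

inside=yes margin=7871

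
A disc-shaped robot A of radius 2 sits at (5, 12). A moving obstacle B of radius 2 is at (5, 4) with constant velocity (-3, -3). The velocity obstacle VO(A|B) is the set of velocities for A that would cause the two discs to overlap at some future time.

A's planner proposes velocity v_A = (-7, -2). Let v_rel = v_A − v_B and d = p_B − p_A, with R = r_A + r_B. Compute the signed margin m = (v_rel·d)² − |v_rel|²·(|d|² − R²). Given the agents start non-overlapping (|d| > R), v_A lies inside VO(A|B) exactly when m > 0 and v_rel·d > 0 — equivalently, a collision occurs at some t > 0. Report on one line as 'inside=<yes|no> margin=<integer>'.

d = (0, -8),  |d|² = 64;  R = 2+2 = 4,  c = 64−4² = 48
v_rel = (-4, 1),  |v_rel|² = 17;  v_rel·d = (-4)·(0) + (1)·(-8) = -8
17·t² + 16·t + 48 = 0  ⇒  m = (-8)² − 17·48 = -752
m = -752 < 0,  v_rel·d = -8 < 0  ⇒  outside

inside=no margin=-752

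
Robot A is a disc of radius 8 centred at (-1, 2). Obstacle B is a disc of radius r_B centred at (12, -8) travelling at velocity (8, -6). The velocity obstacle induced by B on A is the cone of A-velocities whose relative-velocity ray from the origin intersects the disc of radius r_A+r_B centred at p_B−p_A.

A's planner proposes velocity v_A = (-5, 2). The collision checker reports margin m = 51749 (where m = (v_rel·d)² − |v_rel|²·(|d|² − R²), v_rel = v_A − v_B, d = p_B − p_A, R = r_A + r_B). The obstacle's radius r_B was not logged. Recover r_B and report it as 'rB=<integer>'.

m = 51749
d = (13, -10);  v_rel = (-13, 8),  |v_rel|² = 233
v_rel×d = (-13)·(-10) − (8)·(13) = 26
since m = R²·233 − 26²:  R² = (676 + 51749) / 233 = 225
R = √225 = 15  ⇒  r_B = 15 − 8 = 7

rB=7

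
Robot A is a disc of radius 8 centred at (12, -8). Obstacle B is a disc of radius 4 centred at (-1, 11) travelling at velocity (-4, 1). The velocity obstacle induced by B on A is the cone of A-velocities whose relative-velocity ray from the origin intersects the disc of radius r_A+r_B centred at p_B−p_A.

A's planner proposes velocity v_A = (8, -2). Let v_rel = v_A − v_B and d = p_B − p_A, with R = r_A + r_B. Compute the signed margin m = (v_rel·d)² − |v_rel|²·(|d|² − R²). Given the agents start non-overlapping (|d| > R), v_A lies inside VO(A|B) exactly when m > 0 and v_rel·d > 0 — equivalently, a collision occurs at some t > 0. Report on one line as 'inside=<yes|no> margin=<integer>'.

d = (-13, 19),  |d|² = 530;  R = 8+4 = 12,  c = 530−12² = 386
v_rel = (12, -3),  |v_rel|² = 153;  v_rel·d = (12)·(-13) + (-3)·(19) = -213
153·t² + 426·t + 386 = 0  ⇒  m = (-213)² − 153·386 = -13689
m = -13689 < 0,  v_rel·d = -213 < 0  ⇒  outside

inside=no margin=-13689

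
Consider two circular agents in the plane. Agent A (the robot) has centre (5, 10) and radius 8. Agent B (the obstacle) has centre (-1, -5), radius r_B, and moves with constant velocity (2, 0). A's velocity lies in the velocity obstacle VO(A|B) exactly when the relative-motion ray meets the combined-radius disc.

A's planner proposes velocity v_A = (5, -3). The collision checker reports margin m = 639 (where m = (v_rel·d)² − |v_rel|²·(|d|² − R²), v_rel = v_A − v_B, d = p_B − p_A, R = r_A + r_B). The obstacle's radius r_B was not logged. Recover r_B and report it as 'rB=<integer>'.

m = 639
d = (-6, -15);  v_rel = (3, -3),  |v_rel|² = 18
v_rel×d = (3)·(-15) − (-3)·(-6) = -63
since m = R²·18 − (-63)²:  R² = (3969 + 639) / 18 = 256
R = √256 = 16  ⇒  r_B = 16 − 8 = 8

rB=8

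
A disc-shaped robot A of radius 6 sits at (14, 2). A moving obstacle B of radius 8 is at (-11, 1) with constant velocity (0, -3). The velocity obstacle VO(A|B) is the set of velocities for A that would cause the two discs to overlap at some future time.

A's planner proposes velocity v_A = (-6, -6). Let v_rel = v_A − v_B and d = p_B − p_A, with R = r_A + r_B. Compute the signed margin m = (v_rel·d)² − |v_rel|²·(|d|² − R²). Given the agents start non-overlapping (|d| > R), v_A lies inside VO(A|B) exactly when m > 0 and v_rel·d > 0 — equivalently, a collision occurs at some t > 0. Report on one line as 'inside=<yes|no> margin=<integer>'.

d = (-25, -1),  |d|² = 626;  R = 6+8 = 14,  c = 626−14² = 430
v_rel = (-6, -3),  |v_rel|² = 45;  v_rel·d = (-6)·(-25) + (-3)·(-1) = 153
45·t² − 306·t + 430 = 0  ⇒  m = 153² − 45·430 = 4059
m = 4059 > 0,  v_rel·d = 153 > 0  ⇒  inside

inside=yes margin=4059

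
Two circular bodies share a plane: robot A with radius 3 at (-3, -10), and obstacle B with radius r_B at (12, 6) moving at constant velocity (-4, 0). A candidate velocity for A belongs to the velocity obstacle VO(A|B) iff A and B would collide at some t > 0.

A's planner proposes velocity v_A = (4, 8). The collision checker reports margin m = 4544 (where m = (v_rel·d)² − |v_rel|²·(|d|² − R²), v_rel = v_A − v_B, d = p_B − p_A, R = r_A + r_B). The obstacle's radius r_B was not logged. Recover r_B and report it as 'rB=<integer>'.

m = 4544
d = (15, 16);  v_rel = (8, 8),  |v_rel|² = 128
v_rel×d = (8)·(16) − (8)·(15) = 8
since m = R²·128 − 8²:  R² = (64 + 4544) / 128 = 36
R = √36 = 6  ⇒  r_B = 6 − 3 = 3

rB=3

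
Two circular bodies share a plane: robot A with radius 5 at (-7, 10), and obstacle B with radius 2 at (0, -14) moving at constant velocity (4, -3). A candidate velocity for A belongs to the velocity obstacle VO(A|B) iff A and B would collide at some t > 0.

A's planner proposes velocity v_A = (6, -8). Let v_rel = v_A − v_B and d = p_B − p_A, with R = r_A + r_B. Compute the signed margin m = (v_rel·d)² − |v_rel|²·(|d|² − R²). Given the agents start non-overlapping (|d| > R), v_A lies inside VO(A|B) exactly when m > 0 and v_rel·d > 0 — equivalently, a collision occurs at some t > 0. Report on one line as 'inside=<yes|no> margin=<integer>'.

d = (7, -24),  |d|² = 625;  R = 5+2 = 7,  c = 625−7² = 576
v_rel = (2, -5),  |v_rel|² = 29;  v_rel·d = (2)·(7) + (-5)·(-24) = 134
29·t² − 268·t + 576 = 0  ⇒  m = 134² − 29·576 = 1252
m = 1252 > 0,  v_rel·d = 134 > 0  ⇒  inside

inside=yes margin=1252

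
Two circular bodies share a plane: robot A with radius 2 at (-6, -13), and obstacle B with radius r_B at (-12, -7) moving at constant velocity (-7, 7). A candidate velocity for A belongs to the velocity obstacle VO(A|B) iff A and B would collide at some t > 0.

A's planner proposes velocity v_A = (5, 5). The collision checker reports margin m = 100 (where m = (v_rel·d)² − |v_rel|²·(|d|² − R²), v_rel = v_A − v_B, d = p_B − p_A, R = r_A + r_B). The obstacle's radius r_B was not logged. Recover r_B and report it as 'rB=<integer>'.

m = 100
d = (-6, 6);  v_rel = (12, -2),  |v_rel|² = 148
v_rel×d = (12)·(6) − (-2)·(-6) = 60
since m = R²·148 − 60²:  R² = (3600 + 100) / 148 = 25
R = √25 = 5  ⇒  r_B = 5 − 2 = 3

rB=3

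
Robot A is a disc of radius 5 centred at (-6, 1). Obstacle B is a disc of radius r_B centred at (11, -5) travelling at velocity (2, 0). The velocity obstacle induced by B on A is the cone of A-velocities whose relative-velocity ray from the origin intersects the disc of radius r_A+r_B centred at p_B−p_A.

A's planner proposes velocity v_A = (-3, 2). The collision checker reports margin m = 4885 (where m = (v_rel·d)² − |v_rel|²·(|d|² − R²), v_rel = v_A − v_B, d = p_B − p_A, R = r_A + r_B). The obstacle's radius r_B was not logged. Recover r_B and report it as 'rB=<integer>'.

m = 4885
d = (17, -6);  v_rel = (-5, 2),  |v_rel|² = 29
v_rel×d = (-5)·(-6) − (2)·(17) = -4
since m = R²·29 − (-4)²:  R² = (16 + 4885) / 29 = 169
R = √169 = 13  ⇒  r_B = 13 − 5 = 8

rB=8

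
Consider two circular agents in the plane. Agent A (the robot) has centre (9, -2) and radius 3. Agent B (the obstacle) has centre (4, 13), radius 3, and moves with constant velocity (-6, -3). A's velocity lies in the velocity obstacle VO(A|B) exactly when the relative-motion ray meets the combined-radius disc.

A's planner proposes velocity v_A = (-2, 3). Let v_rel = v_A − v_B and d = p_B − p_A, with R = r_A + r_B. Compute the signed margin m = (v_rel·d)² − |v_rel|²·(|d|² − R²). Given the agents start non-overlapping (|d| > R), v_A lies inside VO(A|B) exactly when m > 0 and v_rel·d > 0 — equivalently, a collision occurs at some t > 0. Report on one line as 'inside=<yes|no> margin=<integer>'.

d = (-5, 15),  |d|² = 250;  R = 3+3 = 6,  c = 250−6² = 214
v_rel = (4, 6),  |v_rel|² = 52;  v_rel·d = (4)·(-5) + (6)·(15) = 70
52·t² − 140·t + 214 = 0  ⇒  m = 70² − 52·214 = -6228
m = -6228 < 0,  v_rel·d = 70 > 0  ⇒  outside

inside=no margin=-6228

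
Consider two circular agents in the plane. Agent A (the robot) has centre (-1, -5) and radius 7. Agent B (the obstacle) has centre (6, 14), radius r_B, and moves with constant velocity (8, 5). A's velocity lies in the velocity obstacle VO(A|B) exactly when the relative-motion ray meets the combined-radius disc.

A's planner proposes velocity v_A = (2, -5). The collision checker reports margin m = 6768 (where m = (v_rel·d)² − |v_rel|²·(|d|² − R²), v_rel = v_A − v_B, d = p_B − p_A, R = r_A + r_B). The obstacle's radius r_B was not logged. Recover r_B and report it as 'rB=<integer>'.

m = 6768
d = (7, 19);  v_rel = (-6, -10),  |v_rel|² = 136
v_rel×d = (-6)·(19) − (-10)·(7) = -44
since m = R²·136 − (-44)²:  R² = (1936 + 6768) / 136 = 64
R = √64 = 8  ⇒  r_B = 8 − 7 = 1

rB=1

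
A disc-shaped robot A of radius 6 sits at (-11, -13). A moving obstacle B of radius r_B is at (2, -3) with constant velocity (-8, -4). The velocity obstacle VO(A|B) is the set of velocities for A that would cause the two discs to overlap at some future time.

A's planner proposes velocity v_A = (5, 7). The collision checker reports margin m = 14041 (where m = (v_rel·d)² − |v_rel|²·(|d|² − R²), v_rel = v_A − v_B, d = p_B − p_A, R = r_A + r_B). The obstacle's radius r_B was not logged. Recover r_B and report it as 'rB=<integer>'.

m = 14041
d = (13, 10);  v_rel = (13, 11),  |v_rel|² = 290
v_rel×d = (13)·(10) − (11)·(13) = -13
since m = R²·290 − (-13)²:  R² = (169 + 14041) / 290 = 49
R = √49 = 7  ⇒  r_B = 7 − 6 = 1

rB=1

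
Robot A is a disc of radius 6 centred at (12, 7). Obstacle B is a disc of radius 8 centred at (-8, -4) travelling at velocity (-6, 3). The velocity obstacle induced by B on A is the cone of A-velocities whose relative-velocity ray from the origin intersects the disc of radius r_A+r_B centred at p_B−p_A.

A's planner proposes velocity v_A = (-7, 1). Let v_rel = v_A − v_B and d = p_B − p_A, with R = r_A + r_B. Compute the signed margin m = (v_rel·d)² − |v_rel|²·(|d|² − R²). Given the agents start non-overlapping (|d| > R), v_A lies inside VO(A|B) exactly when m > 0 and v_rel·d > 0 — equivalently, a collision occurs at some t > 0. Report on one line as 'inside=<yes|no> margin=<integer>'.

d = (-20, -11),  |d|² = 521;  R = 6+8 = 14,  c = 521−14² = 325
v_rel = (-1, -2),  |v_rel|² = 5;  v_rel·d = (-1)·(-20) + (-2)·(-11) = 42
5·t² − 84·t + 325 = 0  ⇒  m = 42² − 5·325 = 139
m = 139 > 0,  v_rel·d = 42 > 0  ⇒  inside

inside=yes margin=139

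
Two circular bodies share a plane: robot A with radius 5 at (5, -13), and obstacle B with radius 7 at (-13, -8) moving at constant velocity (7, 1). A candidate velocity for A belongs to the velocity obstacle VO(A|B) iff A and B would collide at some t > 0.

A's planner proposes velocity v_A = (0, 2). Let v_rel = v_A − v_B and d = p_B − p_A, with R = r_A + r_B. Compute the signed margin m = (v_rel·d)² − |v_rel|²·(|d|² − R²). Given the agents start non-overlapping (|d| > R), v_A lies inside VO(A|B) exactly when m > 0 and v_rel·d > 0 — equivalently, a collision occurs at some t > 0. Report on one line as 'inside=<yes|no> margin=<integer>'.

d = (-18, 5),  |d|² = 349;  R = 5+7 = 12,  c = 349−12² = 205
v_rel = (-7, 1),  |v_rel|² = 50;  v_rel·d = (-7)·(-18) + (1)·(5) = 131
50·t² − 262·t + 205 = 0  ⇒  m = 131² − 50·205 = 6911
m = 6911 > 0,  v_rel·d = 131 > 0  ⇒  inside

inside=yes margin=6911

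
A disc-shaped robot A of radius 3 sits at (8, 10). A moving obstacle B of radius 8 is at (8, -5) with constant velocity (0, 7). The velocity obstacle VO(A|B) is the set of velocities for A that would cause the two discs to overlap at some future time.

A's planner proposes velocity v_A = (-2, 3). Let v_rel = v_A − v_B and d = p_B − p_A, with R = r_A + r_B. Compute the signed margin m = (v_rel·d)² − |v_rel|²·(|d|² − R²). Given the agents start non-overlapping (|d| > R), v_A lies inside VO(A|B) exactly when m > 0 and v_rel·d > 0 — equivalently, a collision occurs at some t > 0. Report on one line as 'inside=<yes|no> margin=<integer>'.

d = (0, -15),  |d|² = 225;  R = 3+8 = 11,  c = 225−11² = 104
v_rel = (-2, -4),  |v_rel|² = 20;  v_rel·d = (-2)·(0) + (-4)·(-15) = 60
20·t² − 120·t + 104 = 0  ⇒  m = 60² − 20·104 = 1520
m = 1520 > 0,  v_rel·d = 60 > 0  ⇒  inside

inside=yes margin=1520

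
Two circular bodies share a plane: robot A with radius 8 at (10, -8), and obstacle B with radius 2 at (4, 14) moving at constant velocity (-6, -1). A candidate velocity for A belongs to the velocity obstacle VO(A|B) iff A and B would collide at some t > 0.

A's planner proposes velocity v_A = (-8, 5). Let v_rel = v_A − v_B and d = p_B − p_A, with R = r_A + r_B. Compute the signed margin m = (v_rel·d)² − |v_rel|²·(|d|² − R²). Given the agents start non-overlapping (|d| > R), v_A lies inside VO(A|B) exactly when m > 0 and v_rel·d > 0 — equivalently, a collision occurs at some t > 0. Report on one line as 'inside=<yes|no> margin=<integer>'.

d = (-6, 22),  |d|² = 520;  R = 8+2 = 10,  c = 520−10² = 420
v_rel = (-2, 6),  |v_rel|² = 40;  v_rel·d = (-2)·(-6) + (6)·(22) = 144
40·t² − 288·t + 420 = 0  ⇒  m = 144² − 40·420 = 3936
m = 3936 > 0,  v_rel·d = 144 > 0  ⇒  inside

inside=yes margin=3936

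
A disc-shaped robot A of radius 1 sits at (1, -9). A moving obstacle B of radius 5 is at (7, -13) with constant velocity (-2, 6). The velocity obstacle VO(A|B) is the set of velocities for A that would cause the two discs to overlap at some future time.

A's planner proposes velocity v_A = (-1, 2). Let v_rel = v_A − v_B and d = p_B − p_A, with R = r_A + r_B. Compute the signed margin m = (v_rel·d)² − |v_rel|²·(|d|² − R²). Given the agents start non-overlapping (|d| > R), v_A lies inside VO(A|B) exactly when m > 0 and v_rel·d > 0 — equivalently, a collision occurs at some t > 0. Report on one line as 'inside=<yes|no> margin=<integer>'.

d = (6, -4),  |d|² = 52;  R = 1+5 = 6,  c = 52−6² = 16
v_rel = (1, -4),  |v_rel|² = 17;  v_rel·d = (1)·(6) + (-4)·(-4) = 22
17·t² − 44·t + 16 = 0  ⇒  m = 22² − 17·16 = 212
m = 212 > 0,  v_rel·d = 22 > 0  ⇒  inside

inside=yes margin=212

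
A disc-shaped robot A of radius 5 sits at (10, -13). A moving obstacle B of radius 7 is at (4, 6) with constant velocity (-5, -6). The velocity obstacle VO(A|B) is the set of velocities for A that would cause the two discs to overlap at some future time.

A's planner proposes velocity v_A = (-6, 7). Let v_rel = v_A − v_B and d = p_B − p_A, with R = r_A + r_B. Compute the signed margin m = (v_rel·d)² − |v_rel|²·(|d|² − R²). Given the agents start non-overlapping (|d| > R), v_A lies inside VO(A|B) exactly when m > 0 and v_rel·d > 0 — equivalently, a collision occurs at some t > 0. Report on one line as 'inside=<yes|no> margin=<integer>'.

d = (-6, 19),  |d|² = 397;  R = 5+7 = 12,  c = 397−12² = 253
v_rel = (-1, 13),  |v_rel|² = 170;  v_rel·d = (-1)·(-6) + (13)·(19) = 253
170·t² − 506·t + 253 = 0  ⇒  m = 253² − 170·253 = 20999
m = 20999 > 0,  v_rel·d = 253 > 0  ⇒  inside

inside=yes margin=20999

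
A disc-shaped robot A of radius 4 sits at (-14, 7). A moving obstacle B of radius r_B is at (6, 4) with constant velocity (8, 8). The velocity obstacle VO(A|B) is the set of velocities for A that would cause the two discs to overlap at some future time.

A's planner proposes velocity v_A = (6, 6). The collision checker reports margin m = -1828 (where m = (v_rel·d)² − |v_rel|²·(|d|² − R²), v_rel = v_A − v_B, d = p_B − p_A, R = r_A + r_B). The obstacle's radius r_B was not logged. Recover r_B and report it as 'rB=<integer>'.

m = -1828
d = (20, -3);  v_rel = (-2, -2),  |v_rel|² = 8
v_rel×d = (-2)·(-3) − (-2)·(20) = 46
since m = R²·8 − 46²:  R² = (2116 + -1828) / 8 = 36
R = √36 = 6  ⇒  r_B = 6 − 4 = 2

rB=2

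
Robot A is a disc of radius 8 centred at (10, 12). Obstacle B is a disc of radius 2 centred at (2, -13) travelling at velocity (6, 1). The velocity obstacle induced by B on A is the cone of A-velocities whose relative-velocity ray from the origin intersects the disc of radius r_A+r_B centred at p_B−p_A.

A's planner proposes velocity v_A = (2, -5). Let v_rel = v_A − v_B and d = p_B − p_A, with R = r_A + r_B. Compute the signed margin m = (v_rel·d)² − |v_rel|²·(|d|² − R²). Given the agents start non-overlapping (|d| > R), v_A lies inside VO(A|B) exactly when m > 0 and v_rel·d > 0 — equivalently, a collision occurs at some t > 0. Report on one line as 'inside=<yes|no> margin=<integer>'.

d = (-8, -25),  |d|² = 689;  R = 8+2 = 10,  c = 689−10² = 589
v_rel = (-4, -6),  |v_rel|² = 52;  v_rel·d = (-4)·(-8) + (-6)·(-25) = 182
52·t² − 364·t + 589 = 0  ⇒  m = 182² − 52·589 = 2496
m = 2496 > 0,  v_rel·d = 182 > 0  ⇒  inside

inside=yes margin=2496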